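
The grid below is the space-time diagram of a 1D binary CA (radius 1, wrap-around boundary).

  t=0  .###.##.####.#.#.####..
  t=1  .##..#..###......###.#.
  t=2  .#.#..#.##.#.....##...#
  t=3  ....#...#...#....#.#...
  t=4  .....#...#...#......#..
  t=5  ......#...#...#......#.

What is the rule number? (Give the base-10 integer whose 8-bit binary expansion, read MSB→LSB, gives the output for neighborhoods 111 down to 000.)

  ###|#  b7=1 t=0,i=2
  ##.|.  b6=0 t=0,i=3
  #.#|.  b5=0 t=0,i=4
  #..|#  b4=1 t=0,i=21
  .##|#  b3=1 t=0,i=1
  .#.|.  b2=0 t=0,i=13
  ..#|.  b1=0 t=0,i=0
  ...|.  b0=0 t=0,i=22
  bits 10011000 = 152

152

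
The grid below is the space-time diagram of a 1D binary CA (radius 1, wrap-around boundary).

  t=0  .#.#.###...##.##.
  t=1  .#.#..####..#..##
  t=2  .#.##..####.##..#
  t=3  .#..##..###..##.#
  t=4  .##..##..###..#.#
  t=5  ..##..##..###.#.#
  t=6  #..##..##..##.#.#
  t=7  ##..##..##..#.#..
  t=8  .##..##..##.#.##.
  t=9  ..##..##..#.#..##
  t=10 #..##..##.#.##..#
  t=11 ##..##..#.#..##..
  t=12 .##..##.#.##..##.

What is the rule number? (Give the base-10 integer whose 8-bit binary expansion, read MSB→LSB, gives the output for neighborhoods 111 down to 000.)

213

  ### -> #   bit 7 = 1  t=0,i=6
  ##. -> #   bit 6 = 1  t=0,i=7
  #.# -> .   bit 5 = 0  t=0,i=2
  #.. -> #   bit 4 = 1  t=0,i=8
  .## -> .   bit 3 = 0  t=0,i=5
  .#. -> #   bit 2 = 1  t=0,i=1
  ..# -> .   bit 1 = 0  t=0,i=0
  ... -> #   bit 0 = 1  t=0,i=9
  bits 11010101 = 213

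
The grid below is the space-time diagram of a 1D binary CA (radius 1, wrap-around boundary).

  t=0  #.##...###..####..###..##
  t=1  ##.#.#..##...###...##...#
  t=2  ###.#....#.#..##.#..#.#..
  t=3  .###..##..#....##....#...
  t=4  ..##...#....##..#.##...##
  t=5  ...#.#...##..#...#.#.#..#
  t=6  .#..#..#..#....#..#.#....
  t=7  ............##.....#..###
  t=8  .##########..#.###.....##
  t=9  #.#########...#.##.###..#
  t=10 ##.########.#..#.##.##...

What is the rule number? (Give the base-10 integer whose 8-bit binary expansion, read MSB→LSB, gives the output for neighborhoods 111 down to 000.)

225

  [7] ### => #  t=0,i=8
  [6] ##. => #  t=0,i=0
  [5] #.# => #  t=0,i=1
  [4] #.. => .  t=0,i=4
  [3] .## => .  t=0,i=2
  [2] .#. => .  t=1,i=3
  [1] ..# => .  t=0,i=6
  [0] ... => #  t=0,i=5
  bits 11100001 = 225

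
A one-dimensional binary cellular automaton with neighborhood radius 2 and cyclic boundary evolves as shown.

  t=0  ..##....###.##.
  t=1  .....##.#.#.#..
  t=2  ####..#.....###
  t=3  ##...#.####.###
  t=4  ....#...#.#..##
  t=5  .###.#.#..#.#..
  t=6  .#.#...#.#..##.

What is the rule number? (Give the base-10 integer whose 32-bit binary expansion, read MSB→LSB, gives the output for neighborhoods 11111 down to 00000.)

2690490759

  ##### -> #   bit 31 = 1  t=2,i=0
  ####. -> .   bit 30 = 0  t=2,i=2
  ###.# -> #   bit 29 = 1  t=0,i=10
  ###.. -> .   bit 28 = 0  t=2,i=3
  ##.## -> .   bit 27 = 0  t=0,i=11
  ##.#. -> .   bit 26 = 0  t=1,i=7
  ##..# -> .   bit 25 = 0  t=2,i=4
  ##... -> .   bit 24 = 0  t=0,i=4
  #.### -> .   bit 23 = 0  t=3,i=7
  #.##. -> #   bit 22 = 1  t=0,i=12
  #.#.# -> .   bit 21 = 0  t=1,i=8
  #.#.. -> #   bit 20 = 1  t=1,i=12
  #..## -> #   bit 19 = 1  t=4,i=12
  #..#. -> #   bit 18 = 1  t=2,i=5
  #...# -> .   bit 17 = 0  t=0,i=0
  #.... -> #   bit 16 = 1  t=0,i=5
  .#### -> #   bit 15 = 1  t=2,i=13
  .###. -> .   bit 14 = 0  t=0,i=9
  .##.# -> #   bit 13 = 1  t=1,i=6
  .##.. -> .   bit 12 = 0  t=0,i=3
  .#.## -> .   bit 11 = 0  t=3,i=6
  .#.#. -> .   bit 10 = 0  t=1,i=9
  .#..# -> .   bit 9 = 0  t=4,i=11
  .#... -> #   bit 8 = 1  t=1,i=13
  ..### -> #   bit 7 = 1  t=0,i=8
  ..##. -> .   bit 6 = 0  t=0,i=2
  ..#.# -> .   bit 5 = 0  t=3,i=5
  ..#.. -> .   bit 4 = 0  t=2,i=6
  ...## -> .   bit 3 = 0  t=0,i=1
  ...#. -> #   bit 2 = 1  t=3,i=4
  ....# -> #   bit 1 = 1  t=0,i=6
  ..... -> #   bit 0 = 1  t=1,i=0
  bits 10100000010111011010000110000111 = 2690490759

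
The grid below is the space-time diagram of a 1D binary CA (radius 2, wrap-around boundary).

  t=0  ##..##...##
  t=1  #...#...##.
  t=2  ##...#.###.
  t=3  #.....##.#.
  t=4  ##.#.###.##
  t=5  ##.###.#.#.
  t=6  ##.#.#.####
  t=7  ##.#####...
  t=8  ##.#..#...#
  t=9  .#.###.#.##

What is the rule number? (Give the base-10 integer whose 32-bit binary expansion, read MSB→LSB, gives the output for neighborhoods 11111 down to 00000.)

  #####|.  b31=0 t=6,i=9
  ####.|#  b30=1 t=0,i=0
  ###.#|#  b29=1 t=2,i=9
  ###..|.  b28=0 t=0,i=1
  ##.##|.  b27=0 t=2,i=10
  ##.#.|.  b26=0 t=1,i=10
  ##..#|.  b25=0 t=0,i=2
  ##...|.  b24=0 t=0,i=6
  #.###|#  b23=1 t=2,i=7
  #.##.|#  b22=1 t=2,i=0
  #.#.#|#  b21=1 t=3,i=9
  #.#..|#  b20=1 t=1,i=0
  #..##|.  b19=0 t=0,i=3
  #..#.|#  b18=1 t=8,i=5
  #...#|.  b17=0 t=0,i=7
  #....|.  b16=0 t=3,i=2
  .####|.  b15=0 t=0,i=10
  .###.|.  b14=0 t=2,i=8
  .##.#|#  b13=1 t=1,i=9
  .##..|.  b12=0 t=0,i=5
  .#.##|#  b11=1 t=2,i=6
  .#.#.|#  b10=1 t=3,i=10
  .#..#|#  b9=1 t=8,i=4
  .#...|#  b8=1 t=1,i=1
  ..###|#  b7=1 t=0,i=9
  ..##.|#  b6=1 t=0,i=4
  ..#.#|.  b5=0 t=2,i=5
  ..#..|.  b4=0 t=1,i=4
  ...##|#  b3=1 t=0,i=8
  ...#.|.  b2=0 t=1,i=3
  ....#|.  b1=0 t=3,i=4
  .....|#  b0=1 t=3,i=3
  bits 01100000111101000010111111001001 = 1626615753

1626615753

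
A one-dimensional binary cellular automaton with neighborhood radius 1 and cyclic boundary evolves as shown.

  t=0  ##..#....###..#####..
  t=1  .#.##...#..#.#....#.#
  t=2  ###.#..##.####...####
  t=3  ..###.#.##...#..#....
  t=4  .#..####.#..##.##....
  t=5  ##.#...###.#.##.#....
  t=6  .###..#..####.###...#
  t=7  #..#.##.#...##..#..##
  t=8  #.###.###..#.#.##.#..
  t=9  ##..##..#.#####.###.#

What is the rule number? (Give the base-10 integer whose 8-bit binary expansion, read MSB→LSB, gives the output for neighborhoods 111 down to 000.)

  nb ###: next=.  (t=0,i=10, bit7=0)
  nb ##.: next=#  (t=0,i=1, bit6=1)
  nb #.#: next=#  (t=1,i=0, bit5=1)
  nb #..: next=.  (t=0,i=2, bit4=0)
  nb .##: next=.  (t=0,i=0, bit3=0)
  nb .#.: next=#  (t=0,i=4, bit2=1)
  nb ..#: next=#  (t=0,i=3, bit1=1)
  nb ...: next=.  (t=0,i=6, bit0=0)
  bits 01100110 = 102

102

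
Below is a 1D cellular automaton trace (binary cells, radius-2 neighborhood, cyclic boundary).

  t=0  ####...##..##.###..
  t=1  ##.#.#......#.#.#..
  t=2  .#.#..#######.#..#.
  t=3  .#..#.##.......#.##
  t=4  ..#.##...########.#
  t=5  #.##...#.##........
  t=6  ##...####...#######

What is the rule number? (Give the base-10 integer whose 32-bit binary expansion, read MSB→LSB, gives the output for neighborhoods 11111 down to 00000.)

279161783

  nb #####: next=.  (t=2,i=8, bit31=0)
  nb ####.: next=.  (t=0,i=2, bit30=0)
  nb ###.#: next=.  (t=2,i=12, bit29=0)
  nb ###..: next=#  (t=0,i=3, bit28=1)
  nb ##.##: next=.  (t=0,i=13, bit27=0)
  nb ##.#.: next=.  (t=1,i=2, bit26=0)
  nb ##..#: next=.  (t=0,i=9, bit25=0)
  nb ##...: next=.  (t=0,i=4, bit24=0)
  nb #.###: next=#  (t=0,i=14, bit23=1)
  nb #.##.: next=.  (t=3,i=6, bit22=0)
  nb #.#.#: next=#  (t=1,i=3, bit21=1)
  nb #.#..: next=.  (t=1,i=5, bit20=0)
  nb #..##: next=.  (t=0,i=10, bit19=0)
  nb #..#.: next=.  (t=2,i=0, bit18=0)
  nb #...#: next=#  (t=0,i=5, bit17=1)
  nb #....: next=#  (t=1,i=7, bit16=1)
  nb .####: next=#  (t=0,i=1, bit15=1)
  nb .###.: next=.  (t=0,i=15, bit14=0)
  nb .##.#: next=#  (t=0,i=12, bit13=1)
  nb .##..: next=.  (t=0,i=8, bit12=0)
  nb .#.##: next=#  (t=3,i=5, bit11=1)
  nb .#.#.: next=.  (t=1,i=4, bit10=0)
  nb .#..#: next=#  (t=1,i=17, bit9=1)
  nb .#...: next=#  (t=1,i=6, bit8=1)
  nb ..###: next=#  (t=0,i=0, bit7=1)
  nb ..##.: next=.  (t=0,i=7, bit6=0)
  nb ..#.#: next=#  (t=1,i=12, bit5=1)
  nb ..#..: next=#  (t=2,i=17, bit4=1)
  nb ...##: next=.  (t=0,i=6, bit3=0)
  nb ...#.: next=#  (t=1,i=11, bit2=1)
  nb ....#: next=#  (t=1,i=10, bit1=1)
  nb .....: next=#  (t=1,i=8, bit0=1)
  bits 00010000101000111010101110110111 = 279161783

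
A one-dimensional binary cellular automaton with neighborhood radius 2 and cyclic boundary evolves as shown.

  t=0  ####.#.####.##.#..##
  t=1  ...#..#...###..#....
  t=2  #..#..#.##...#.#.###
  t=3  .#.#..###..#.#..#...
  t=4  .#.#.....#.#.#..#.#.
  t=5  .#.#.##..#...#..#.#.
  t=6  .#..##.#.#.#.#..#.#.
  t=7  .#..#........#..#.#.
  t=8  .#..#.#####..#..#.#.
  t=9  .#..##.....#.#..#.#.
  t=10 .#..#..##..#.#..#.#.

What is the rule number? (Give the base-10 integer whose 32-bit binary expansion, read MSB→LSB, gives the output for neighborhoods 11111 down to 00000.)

710084729

  nb #####: next=.  (t=0,i=0, bit31=0)
  nb ####.: next=.  (t=0,i=2, bit30=0)
  nb ###.#: next=#  (t=0,i=3, bit29=1)
  nb ###..: next=.  (t=1,i=12, bit28=0)
  nb ##.##: next=#  (t=0,i=11, bit27=1)
  nb ##.#.: next=.  (t=0,i=4, bit26=0)
  nb ##..#: next=#  (t=1,i=13, bit25=1)
  nb ##...: next=.  (t=2,i=10, bit24=0)
  nb #.###: next=.  (t=0,i=7, bit23=0)
  nb #.##.: next=#  (t=0,i=12, bit22=1)
  nb #.#.#: next=.  (t=0,i=5, bit21=0)
  nb #.#..: next=#  (t=0,i=15, bit20=1)
  nb #..##: next=.  (t=0,i=17, bit19=0)
  nb #..#.: next=.  (t=1,i=5, bit18=0)
  nb #...#: next=#  (t=1,i=8, bit17=1)
  nb #....: next=#  (t=1,i=17, bit16=1)
  nb .####: next=.  (t=0,i=8, bit15=0)
  nb .###.: next=.  (t=1,i=11, bit14=0)
  nb .##.#: next=.  (t=0,i=13, bit13=0)
  nb .##..: next=.  (t=2,i=9, bit12=0)
  nb .#.##: next=#  (t=0,i=6, bit11=1)
  nb .#.#.: next=.  (t=2,i=14, bit10=0)
  nb .#..#: next=.  (t=0,i=16, bit9=0)
  nb .#...: next=.  (t=1,i=7, bit8=0)
  nb ..###: next=.  (t=0,i=18, bit7=0)
  nb ..##.: next=#  (t=6,i=4, bit6=1)
  nb ..#.#: next=#  (t=2,i=6, bit5=1)
  nb ..#..: next=#  (t=1,i=3, bit4=1)
  nb ...##: next=#  (t=1,i=9, bit3=1)
  nb ...#.: next=.  (t=1,i=2, bit2=0)
  nb ....#: next=.  (t=1,i=1, bit1=0)
  nb .....: next=#  (t=1,i=0, bit0=1)
  bits 00101010010100110000100001111001 = 710084729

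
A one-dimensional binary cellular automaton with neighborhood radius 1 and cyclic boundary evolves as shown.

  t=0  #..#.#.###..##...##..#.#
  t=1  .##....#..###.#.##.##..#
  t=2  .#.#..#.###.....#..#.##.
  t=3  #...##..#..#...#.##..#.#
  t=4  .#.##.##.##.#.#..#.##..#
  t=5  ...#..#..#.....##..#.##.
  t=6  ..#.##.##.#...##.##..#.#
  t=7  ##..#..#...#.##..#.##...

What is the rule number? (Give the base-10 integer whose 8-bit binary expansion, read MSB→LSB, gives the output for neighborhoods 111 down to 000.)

  nb ###: next=.  (t=0,i=8, bit7=0)
  nb ##.: next=.  (t=0,i=0, bit6=0)
  nb #.#: next=.  (t=0,i=4, bit5=0)
  nb #..: next=#  (t=0,i=1, bit4=1)
  nb .##: next=#  (t=0,i=7, bit3=1)
  nb .#.: next=.  (t=0,i=3, bit2=0)
  nb ..#: next=#  (t=0,i=2, bit1=1)
  nb ...: next=.  (t=0,i=15, bit0=0)
  bits 00011010 = 26

26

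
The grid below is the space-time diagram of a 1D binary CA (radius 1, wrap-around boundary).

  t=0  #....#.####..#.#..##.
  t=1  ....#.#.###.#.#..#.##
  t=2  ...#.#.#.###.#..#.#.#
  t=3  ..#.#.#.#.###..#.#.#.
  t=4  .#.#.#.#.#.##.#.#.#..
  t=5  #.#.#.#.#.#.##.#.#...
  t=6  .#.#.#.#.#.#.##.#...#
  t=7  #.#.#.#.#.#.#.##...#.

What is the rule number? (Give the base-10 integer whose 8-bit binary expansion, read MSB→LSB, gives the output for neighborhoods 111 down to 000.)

  [7] ### => #  t=0,i=8
  [6] ##. => #  t=0,i=10
  [5] #.# => #  t=0,i=6
  [4] #.. => .  t=0,i=1
  [3] .## => .  t=0,i=7
  [2] .#. => .  t=0,i=0
  [1] ..# => #  t=0,i=4
  [0] ... => .  t=0,i=2
  bits 11100010 = 226

226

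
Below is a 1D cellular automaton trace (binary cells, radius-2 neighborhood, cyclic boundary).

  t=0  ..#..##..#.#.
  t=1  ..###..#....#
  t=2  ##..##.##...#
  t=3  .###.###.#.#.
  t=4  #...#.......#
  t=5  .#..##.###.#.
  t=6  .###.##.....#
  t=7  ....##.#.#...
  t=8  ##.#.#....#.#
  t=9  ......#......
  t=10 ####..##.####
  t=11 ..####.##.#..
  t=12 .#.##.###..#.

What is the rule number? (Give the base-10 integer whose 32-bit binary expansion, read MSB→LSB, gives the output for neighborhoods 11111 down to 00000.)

  ##### -> .   bit 31 = 0  t=10,i=0
  ####. -> #   bit 30 = 1  t=10,i=2
  ###.# -> .   bit 29 = 0  t=3,i=3
  ###.. -> #   bit 28 = 1  t=1,i=4
  ##.## -> #   bit 27 = 1  t=2,i=6
  ##.#. -> .   bit 26 = 0  t=3,i=8
  ##..# -> #   bit 25 = 1  t=0,i=7
  ##... -> #   bit 24 = 1  t=2,i=9
  #.### -> .   bit 23 = 0  t=3,i=5
  #.##. -> #   bit 22 = 1  t=2,i=7
  #.#.# -> .   bit 21 = 0  t=3,i=9
  #.#.. -> .   bit 20 = 0  t=0,i=11
  #..## -> #   bit 19 = 1  t=0,i=4
  #..#. -> .   bit 18 = 0  t=0,i=8
  #...# -> .   bit 17 = 0  t=0,i=0
  #.... -> .   bit 16 = 0  t=1,i=9
  .#### -> #   bit 15 = 1  t=10,i=10
  .###. -> .   bit 14 = 0  t=1,i=3
  .##.# -> #   bit 13 = 1  t=2,i=5
  .##.. -> .   bit 12 = 0  t=0,i=6
  .#.## -> .   bit 11 = 0  t=6,i=0
  .#.#. -> .   bit 10 = 0  t=0,i=10
  .#..# -> #   bit 9 = 1  t=0,i=3
  .#... -> #   bit 8 = 1  t=0,i=12
  ..### -> .   bit 7 = 0  t=1,i=2
  ..##. -> .   bit 6 = 0  t=0,i=5
  ..#.# -> .   bit 5 = 0  t=0,i=9
  ..#.. -> #   bit 4 = 1  t=0,i=2
  ...## -> #   bit 3 = 1  t=2,i=11
  ...#. -> .   bit 2 = 0  t=0,i=1
  ....# -> .   bit 1 = 0  t=1,i=10
  ..... -> #   bit 0 = 1  t=4,i=7
  bits 01011011010010001010001100011001 = 1531487001

1531487001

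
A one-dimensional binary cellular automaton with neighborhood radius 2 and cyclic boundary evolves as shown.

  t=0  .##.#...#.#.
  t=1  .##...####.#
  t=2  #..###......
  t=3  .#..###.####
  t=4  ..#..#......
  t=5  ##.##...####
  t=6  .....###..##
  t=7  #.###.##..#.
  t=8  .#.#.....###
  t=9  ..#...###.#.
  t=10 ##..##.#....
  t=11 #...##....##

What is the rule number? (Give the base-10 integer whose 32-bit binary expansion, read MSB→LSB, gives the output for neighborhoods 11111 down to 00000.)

  [31] ##### => #  t=5,i=10
  [30] ####. => .  t=1,i=8
  [29] ###.# => .  t=1,i=9
  [28] ###.. => #  t=2,i=5
  [27] ##.## => .  t=3,i=7
  [26] ##.#. => .  t=0,i=3
  [25] ##..# => .  t=6,i=8
  [24] ##... => #  t=1,i=3
  [23] #.### => .  t=3,i=8
  [22] #.##. => .  t=1,i=1
  [21] #.#.# => .  t=1,i=11
  [20] #.#.. => .  t=0,i=4
  [19] #..## => .  t=0,i=0
  [18] #..#. => #  t=4,i=4
  [17] #...# => #  t=0,i=6
  [16] #.... => .  t=2,i=7
  [15] .#### => .  t=1,i=7
  [14] .###. => #  t=2,i=4
  [13] .##.# => #  t=0,i=2
  [12] .##.. => .  t=1,i=2
  [11] .#.## => #  t=1,i=0
  [10] .#.#. => #  t=0,i=9
  [9] .#..# => #  t=0,i=11
  [8] .#... => .  t=0,i=5
  [7] ..### => .  t=1,i=6
  [6] ..##. => #  t=0,i=1
  [5] ..#.# => #  t=0,i=8
  [4] ..#.. => .  t=2,i=0
  [3] ...## => #  t=1,i=5
  [2] ...#. => #  t=0,i=7
  [1] ....# => #  t=2,i=10
  [0] ..... => #  t=2,i=8
  bits 10010001000001100110111001101111 = 2433117807

2433117807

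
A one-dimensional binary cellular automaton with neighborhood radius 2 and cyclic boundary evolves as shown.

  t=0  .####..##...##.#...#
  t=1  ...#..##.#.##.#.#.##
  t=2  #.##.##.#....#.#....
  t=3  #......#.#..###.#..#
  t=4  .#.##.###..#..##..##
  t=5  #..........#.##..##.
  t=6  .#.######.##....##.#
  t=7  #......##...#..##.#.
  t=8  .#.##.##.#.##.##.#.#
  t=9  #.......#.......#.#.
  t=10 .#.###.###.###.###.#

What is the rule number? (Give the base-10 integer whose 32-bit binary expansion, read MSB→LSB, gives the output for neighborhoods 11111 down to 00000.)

1695024509

  nb #####: next=.  (t=6,i=5, bit31=0)
  nb ####.: next=#  (t=0,i=3, bit30=1)
  nb ###.#: next=#  (t=3,i=14, bit29=1)
  nb ###..: next=.  (t=0,i=4, bit28=0)
  nb ##.##: next=.  (t=2,i=4, bit27=0)
  nb ##.#.: next=#  (t=0,i=14, bit26=1)
  nb ##..#: next=.  (t=0,i=5, bit25=0)
  nb ##...: next=#  (t=0,i=9, bit24=1)
  nb #.###: next=.  (t=0,i=1, bit23=0)
  nb #.##.: next=.  (t=1,i=11, bit22=0)
  nb #.#.#: next=.  (t=1,i=9, bit21=0)
  nb #.#..: next=.  (t=0,i=15, bit20=0)
  nb #..##: next=#  (t=0,i=6, bit19=1)
  nb #..#.: next=.  (t=4,i=10, bit18=0)
  nb #...#: next=.  (t=0,i=10, bit17=0)
  nb #....: next=.  (t=2,i=10, bit16=0)
  nb .####: next=.  (t=0,i=2, bit15=0)
  nb .###.: next=.  (t=3,i=13, bit14=0)
  nb .##.#: next=.  (t=0,i=13, bit13=0)
  nb .##..: next=.  (t=0,i=8, bit12=0)
  nb .#.##: next=.  (t=0,i=0, bit11=0)
  nb .#.#.: next=#  (t=1,i=15, bit10=1)
  nb .#..#: next=.  (t=1,i=4, bit9=0)
  nb .#...: next=#  (t=0,i=16, bit8=1)
  nb ..###: next=.  (t=3,i=12, bit7=0)
  nb ..##.: next=#  (t=0,i=7, bit6=1)
  nb ..#.#: next=#  (t=0,i=19, bit5=1)
  nb ..#..: next=#  (t=1,i=3, bit4=1)
  nb ...##: next=#  (t=0,i=11, bit3=1)
  nb ...#.: next=#  (t=0,i=18, bit2=1)
  nb ....#: next=.  (t=2,i=11, bit1=0)
  nb .....: next=#  (t=3,i=3, bit0=1)
  bits 01100101000010000000010101111101 = 1695024509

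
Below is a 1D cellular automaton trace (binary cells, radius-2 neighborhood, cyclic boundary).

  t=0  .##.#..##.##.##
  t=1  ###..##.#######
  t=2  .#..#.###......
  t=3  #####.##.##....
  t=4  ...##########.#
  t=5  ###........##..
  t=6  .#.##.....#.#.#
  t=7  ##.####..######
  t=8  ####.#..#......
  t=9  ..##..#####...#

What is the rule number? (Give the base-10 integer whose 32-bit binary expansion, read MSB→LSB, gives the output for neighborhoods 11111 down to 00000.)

1777301308

  [31] ##### => .  t=1,i=0
  [30] ####. => #  t=1,i=1
  [29] ###.# => #  t=3,i=4
  [28] ###.. => .  t=1,i=2
  [27] ##.## => #  t=0,i=0
  [26] ##.#. => .  t=0,i=3
  [25] ##..# => .  t=1,i=3
  [24] ##... => #  t=2,i=9
  [23] #.### => #  t=1,i=8
  [22] #.##. => #  t=0,i=1
  [21] #.#.# => #  t=6,i=1
  [20] #.#.. => .  t=0,i=4
  [19] #..## => #  t=0,i=6
  [18] #..#. => #  t=2,i=3
  [17] #...# => #  t=4,i=1
  [16] #.... => #  t=2,i=10
  [15] .#### => .  t=1,i=9
  [14] .###. => #  t=2,i=7
  [13] .##.# => #  t=0,i=2
  [12] .##.. => #  t=3,i=10
  [11] .#.## => .  t=2,i=5
  [10] .#.#. => #  t=6,i=0
  [9] .#..# => #  t=0,i=5
  [8] .#... => #  t=4,i=0
  [7] ..### => .  t=3,i=0
  [6] ..##. => .  t=0,i=7
  [5] ..#.# => #  t=2,i=4
  [4] ..#.. => #  t=2,i=1
  [3] ...## => #  t=3,i=14
  [2] ...#. => #  t=2,i=0
  [1] ....# => .  t=2,i=14
  [0] ..... => .  t=2,i=11
  bits 01101001111011110111011100111100 = 1777301308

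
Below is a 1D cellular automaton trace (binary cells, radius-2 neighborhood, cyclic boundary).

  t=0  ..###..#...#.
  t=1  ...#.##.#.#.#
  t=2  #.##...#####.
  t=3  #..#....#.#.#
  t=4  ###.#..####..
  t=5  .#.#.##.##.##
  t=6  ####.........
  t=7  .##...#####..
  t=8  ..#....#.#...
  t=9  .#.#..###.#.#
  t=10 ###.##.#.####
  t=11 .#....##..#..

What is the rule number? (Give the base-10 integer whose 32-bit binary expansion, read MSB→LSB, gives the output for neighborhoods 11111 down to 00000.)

  #####|.  b31=0 t=2,i=9
  ####.|#  b30=1 t=2,i=10
  ###.#|.  b29=0 t=2,i=11
  ###..|.  b28=0 t=0,i=4
  ##.##|.  b27=0 t=5,i=7
  ##.#.|#  b26=1 t=1,i=7
  ##..#|#  b25=1 t=0,i=5
  ##...|.  b24=0 t=2,i=4
  #.###|.  b23=0 t=10,i=9
  #.##.|.  b22=0 t=1,i=5
  #.#.#|#  b21=1 t=1,i=8
  #.#..|.  b20=0 t=1,i=12
  #..##|#  b19=1 t=4,i=6
  #..#.|#  b18=1 t=0,i=6
  #...#|.  b17=0 t=0,i=0
  #....|.  b16=0 t=3,i=5
  .####|#  b15=1 t=2,i=8
  .###.|#  b14=1 t=0,i=3
  .##.#|.  b13=0 t=1,i=6
  .##..|#  b12=1 t=2,i=3
  .#.##|.  b11=0 t=1,i=4
  .#.#.|#  b10=1 t=1,i=9
  .#..#|#  b9=1 t=4,i=5
  .#...|#  b8=1 t=0,i=8
  ..###|.  b7=0 t=0,i=2
  ..##.|.  b6=0 t=7,i=1
  ..#.#|#  b5=1 t=1,i=3
  ..#..|.  b4=0 t=0,i=7
  ...##|.  b3=0 t=0,i=1
  ...#.|#  b2=1 t=0,i=10
  ....#|.  b1=0 t=3,i=6
  .....|#  b0=1 t=6,i=6
  bits 01000110001011001101011100100101 = 1177343781

1177343781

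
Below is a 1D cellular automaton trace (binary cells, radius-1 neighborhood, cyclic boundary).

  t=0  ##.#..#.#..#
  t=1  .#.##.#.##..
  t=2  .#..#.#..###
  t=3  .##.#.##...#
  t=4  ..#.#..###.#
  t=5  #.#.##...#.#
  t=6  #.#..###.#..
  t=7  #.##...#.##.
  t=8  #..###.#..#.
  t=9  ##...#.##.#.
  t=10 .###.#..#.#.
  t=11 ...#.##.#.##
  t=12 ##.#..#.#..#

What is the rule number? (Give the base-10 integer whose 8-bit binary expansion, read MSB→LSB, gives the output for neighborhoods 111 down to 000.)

85

  nb ###: next=.  (t=0,i=0, bit7=0)
  nb ##.: next=#  (t=0,i=1, bit6=1)
  nb #.#: next=.  (t=0,i=2, bit5=0)
  nb #..: next=#  (t=0,i=4, bit4=1)
  nb .##: next=.  (t=0,i=11, bit3=0)
  nb .#.: next=#  (t=0,i=3, bit2=1)
  nb ..#: next=.  (t=0,i=5, bit1=0)
  nb ...: next=#  (t=1,i=11, bit0=1)
  bits 01010101 = 85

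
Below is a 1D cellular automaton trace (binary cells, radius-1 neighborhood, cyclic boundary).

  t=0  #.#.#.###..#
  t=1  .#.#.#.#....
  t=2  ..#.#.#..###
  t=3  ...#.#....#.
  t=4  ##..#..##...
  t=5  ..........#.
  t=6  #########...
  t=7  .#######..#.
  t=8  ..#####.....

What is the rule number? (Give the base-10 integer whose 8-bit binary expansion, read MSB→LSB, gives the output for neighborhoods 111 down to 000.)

161

  ### -> #   bit 7 = 1  t=0,i=7
  ##. -> .   bit 6 = 0  t=0,i=0
  #.# -> #   bit 5 = 1  t=0,i=1
  #.. -> .   bit 4 = 0  t=0,i=9
  .## -> .   bit 3 = 0  t=0,i=6
  .#. -> .   bit 2 = 0  t=0,i=2
  ..# -> .   bit 1 = 0  t=0,i=10
  ... -> #   bit 0 = 1  t=1,i=9
  bits 10100001 = 161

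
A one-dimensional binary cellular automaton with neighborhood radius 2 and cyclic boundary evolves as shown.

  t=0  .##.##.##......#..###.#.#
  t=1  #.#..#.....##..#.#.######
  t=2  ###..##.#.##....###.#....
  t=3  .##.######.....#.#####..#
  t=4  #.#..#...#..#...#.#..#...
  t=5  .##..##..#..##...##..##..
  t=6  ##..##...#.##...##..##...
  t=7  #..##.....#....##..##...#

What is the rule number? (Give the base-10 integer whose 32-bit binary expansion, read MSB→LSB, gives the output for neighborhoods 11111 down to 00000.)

876146009

  ##### -> .   bit 31 = 0  t=1,i=21
  ####. -> .   bit 30 = 0  t=1,i=24
  ###.# -> #   bit 29 = 1  t=0,i=20
  ###.. -> #   bit 28 = 1  t=2,i=2
  ##.## -> .   bit 27 = 0  t=0,i=3
  ##.#. -> #   bit 26 = 1  t=0,i=21
  ##..# -> .   bit 25 = 0  t=1,i=13
  ##... -> .   bit 24 = 0  t=0,i=9
  #.### -> .   bit 23 = 0  t=1,i=19
  #.##. -> .   bit 22 = 0  t=0,i=1
  #.#.# -> #   bit 21 = 1  t=0,i=22
  #.#.. -> #   bit 20 = 1  t=1,i=2
  #..## -> #   bit 19 = 1  t=0,i=17
  #..#. -> .   bit 18 = 0  t=1,i=4
  #...# -> .   bit 17 = 0  t=4,i=7
  #.... -> .   bit 16 = 0  t=0,i=10
  .#### -> #   bit 15 = 1  t=1,i=20
  .###. -> #   bit 14 = 1  t=0,i=19
  .##.# -> #   bit 13 = 1  t=0,i=2
  .##.. -> .   bit 12 = 0  t=0,i=8
  .#.## -> #   bit 11 = 1  t=0,i=0
  .#.#. -> #   bit 10 = 1  t=0,i=23
  .#..# -> .   bit 9 = 0  t=0,i=16
  .#... -> #   bit 8 = 1  t=1,i=6
  ..### -> .   bit 7 = 0  t=0,i=18
  ..##. -> #   bit 6 = 1  t=1,i=11
  ..#.# -> .   bit 5 = 0  t=1,i=15
  ..#.. -> #   bit 4 = 1  t=0,i=15
  ...## -> #   bit 3 = 1  t=1,i=10
  ...#. -> .   bit 2 = 0  t=0,i=14
  ....# -> .   bit 1 = 0  t=0,i=13
  ..... -> #   bit 0 = 1  t=0,i=11
  bits 00110100001110001110110101011001 = 876146009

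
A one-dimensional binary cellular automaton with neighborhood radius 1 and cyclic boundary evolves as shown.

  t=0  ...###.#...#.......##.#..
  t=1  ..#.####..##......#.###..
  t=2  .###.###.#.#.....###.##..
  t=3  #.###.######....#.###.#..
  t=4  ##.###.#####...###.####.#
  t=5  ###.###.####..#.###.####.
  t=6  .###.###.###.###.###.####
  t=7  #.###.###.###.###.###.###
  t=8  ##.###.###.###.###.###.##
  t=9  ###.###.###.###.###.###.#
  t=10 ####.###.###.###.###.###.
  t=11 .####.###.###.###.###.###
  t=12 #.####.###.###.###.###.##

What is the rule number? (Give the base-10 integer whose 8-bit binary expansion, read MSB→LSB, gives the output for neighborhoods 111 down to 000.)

  ###|#  b7=1 t=0,i=4
  ##.|#  b6=1 t=0,i=5
  #.#|#  b5=1 t=0,i=6
  #..|.  b4=0 t=0,i=8
  .##|.  b3=0 t=0,i=3
  .#.|#  b2=1 t=0,i=7
  ..#|#  b1=1 t=0,i=2
  ...|.  b0=0 t=0,i=0
  bits 11100110 = 230

230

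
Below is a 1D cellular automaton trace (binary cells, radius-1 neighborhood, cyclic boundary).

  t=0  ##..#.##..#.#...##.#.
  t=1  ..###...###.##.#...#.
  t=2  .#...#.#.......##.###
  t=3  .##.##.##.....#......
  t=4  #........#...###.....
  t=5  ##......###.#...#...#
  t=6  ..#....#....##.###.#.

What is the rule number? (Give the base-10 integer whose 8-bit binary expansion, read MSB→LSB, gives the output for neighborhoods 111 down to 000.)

22

  [7] ### => .  t=1,i=3
  [6] ##. => .  t=0,i=1
  [5] #.# => .  t=0,i=5
  [4] #.. => #  t=0,i=2
  [3] .## => .  t=0,i=0
  [2] .#. => #  t=0,i=4
  [1] ..# => #  t=0,i=3
  [0] ... => .  t=0,i=14
  bits 00010110 = 22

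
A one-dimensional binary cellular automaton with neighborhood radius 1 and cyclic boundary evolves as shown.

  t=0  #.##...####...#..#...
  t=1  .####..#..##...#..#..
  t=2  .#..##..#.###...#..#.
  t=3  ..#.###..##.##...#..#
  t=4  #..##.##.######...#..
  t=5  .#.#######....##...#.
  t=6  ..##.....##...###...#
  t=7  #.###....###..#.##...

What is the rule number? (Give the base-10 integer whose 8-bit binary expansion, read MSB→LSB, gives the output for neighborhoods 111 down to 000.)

  ###|.  b7=0 t=0,i=8
  ##.|#  b6=1 t=0,i=3
  #.#|#  b5=1 t=0,i=1
  #..|#  b4=1 t=0,i=4
  .##|#  b3=1 t=0,i=2
  .#.|.  b2=0 t=0,i=0
  ..#|.  b1=0 t=0,i=6
  ...|.  b0=0 t=0,i=5
  bits 01111000 = 120

120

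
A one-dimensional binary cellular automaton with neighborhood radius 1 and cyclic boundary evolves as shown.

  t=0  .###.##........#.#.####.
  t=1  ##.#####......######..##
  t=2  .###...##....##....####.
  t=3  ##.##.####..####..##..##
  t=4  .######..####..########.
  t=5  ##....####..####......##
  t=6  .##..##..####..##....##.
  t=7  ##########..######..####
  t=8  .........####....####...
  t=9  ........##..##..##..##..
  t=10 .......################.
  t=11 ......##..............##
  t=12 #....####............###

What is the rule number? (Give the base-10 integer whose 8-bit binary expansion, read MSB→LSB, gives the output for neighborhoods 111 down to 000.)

  ###|.  b7=0 t=0,i=2
  ##.|#  b6=1 t=0,i=3
  #.#|#  b5=1 t=0,i=4
  #..|#  b4=1 t=0,i=7
  .##|#  b3=1 t=0,i=1
  .#.|#  b2=1 t=0,i=15
  ..#|#  b1=1 t=0,i=0
  ...|.  b0=0 t=0,i=8
  bits 01111110 = 126

126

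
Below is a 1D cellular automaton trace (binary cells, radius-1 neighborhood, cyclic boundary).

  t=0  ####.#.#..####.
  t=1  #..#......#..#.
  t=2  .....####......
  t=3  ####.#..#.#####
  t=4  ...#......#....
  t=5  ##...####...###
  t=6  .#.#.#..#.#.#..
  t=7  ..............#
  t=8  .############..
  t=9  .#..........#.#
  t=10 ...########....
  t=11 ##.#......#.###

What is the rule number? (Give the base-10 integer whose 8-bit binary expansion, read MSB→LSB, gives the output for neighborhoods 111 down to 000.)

73

  ### -> .   bit 7 = 0  t=0,i=1
  ##. -> #   bit 6 = 1  t=0,i=3
  #.# -> .   bit 5 = 0  t=0,i=4
  #.. -> .   bit 4 = 0  t=0,i=8
  .## -> #   bit 3 = 1  t=0,i=0
  .#. -> .   bit 2 = 0  t=0,i=5
  ..# -> .   bit 1 = 0  t=0,i=9
  ... -> #   bit 0 = 1  t=1,i=5
  bits 01001001 = 73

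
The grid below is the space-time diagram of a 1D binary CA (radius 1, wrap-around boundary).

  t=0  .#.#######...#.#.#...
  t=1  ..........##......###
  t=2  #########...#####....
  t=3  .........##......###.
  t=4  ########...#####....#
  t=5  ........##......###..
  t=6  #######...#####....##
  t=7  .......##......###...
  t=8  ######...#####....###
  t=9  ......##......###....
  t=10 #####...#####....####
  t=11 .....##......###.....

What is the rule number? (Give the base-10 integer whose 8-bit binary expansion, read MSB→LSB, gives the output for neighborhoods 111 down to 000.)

17

  [7] ### => .  t=0,i=4
  [6] ##. => .  t=0,i=9
  [5] #.# => .  t=0,i=2
  [4] #.. => #  t=0,i=10
  [3] .## => .  t=0,i=3
  [2] .#. => .  t=0,i=1
  [1] ..# => .  t=0,i=0
  [0] ... => #  t=0,i=11
  bits 00010001 = 17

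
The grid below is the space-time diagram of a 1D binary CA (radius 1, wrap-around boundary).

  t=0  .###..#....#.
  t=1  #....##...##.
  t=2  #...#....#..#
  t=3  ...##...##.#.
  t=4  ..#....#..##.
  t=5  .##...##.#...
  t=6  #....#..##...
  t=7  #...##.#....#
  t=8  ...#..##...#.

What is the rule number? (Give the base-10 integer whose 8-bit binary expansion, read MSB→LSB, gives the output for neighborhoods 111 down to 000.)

  [7] ### => .  t=0,i=2
  [6] ##. => .  t=0,i=3
  [5] #.# => #  t=1,i=12
  [4] #.. => .  t=0,i=4
  [3] .## => .  t=0,i=1
  [2] .#. => #  t=0,i=6
  [1] ..# => #  t=0,i=0
  [0] ... => .  t=0,i=8
  bits 00100110 = 38

38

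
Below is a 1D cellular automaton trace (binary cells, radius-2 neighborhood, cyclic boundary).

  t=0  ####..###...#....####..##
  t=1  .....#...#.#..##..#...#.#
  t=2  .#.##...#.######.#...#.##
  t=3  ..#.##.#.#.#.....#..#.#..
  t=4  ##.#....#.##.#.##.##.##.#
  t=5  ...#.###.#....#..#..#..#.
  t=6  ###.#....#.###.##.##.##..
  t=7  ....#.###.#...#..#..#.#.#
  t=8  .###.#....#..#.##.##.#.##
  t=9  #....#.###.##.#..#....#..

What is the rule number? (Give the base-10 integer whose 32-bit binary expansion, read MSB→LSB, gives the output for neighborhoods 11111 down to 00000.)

  [31] ##### => .  t=0,i=0
  [30] ####. => .  t=0,i=2
  [29] ###.# => .  t=2,i=15
  [28] ###.. => .  t=0,i=3
  [27] ##.## => #  t=4,i=17
  [26] ##.#. => .  t=2,i=0
  [25] ##..# => .  t=0,i=4
  [24] ##... => #  t=0,i=9
  [23] #.### => .  t=2,i=10
  [22] #.##. => .  t=2,i=3
  [21] #.#.# => .  t=2,i=1
  [20] #.#.. => #  t=1,i=11
  [19] #..## => #  t=0,i=5
  [18] #..#. => #  t=1,i=17
  [17] #...# => .  t=0,i=10
  [16] #.... => #  t=0,i=14
  [15] .#### => #  t=0,i=18
  [14] .###. => .  t=0,i=7
  [13] .##.# => .  t=2,i=24
  [12] .##.. => #  t=1,i=15
  [11] .#.## => #  t=2,i=2
  [10] .#.#. => #  t=1,i=10
  [9] .#..# => #  t=1,i=12
  [8] .#... => .  t=0,i=13
  [7] ..### => .  t=0,i=6
  [6] ..##. => #  t=1,i=14
  [5] ..#.# => .  t=1,i=9
  [4] ..#.. => .  t=0,i=12
  [3] ...## => .  t=0,i=16
  [2] ...#. => #  t=0,i=11
  [1] ....# => #  t=0,i=15
  [0] ..... => .  t=1,i=2
  bits 00001001000111011001111001000110 = 152936006

152936006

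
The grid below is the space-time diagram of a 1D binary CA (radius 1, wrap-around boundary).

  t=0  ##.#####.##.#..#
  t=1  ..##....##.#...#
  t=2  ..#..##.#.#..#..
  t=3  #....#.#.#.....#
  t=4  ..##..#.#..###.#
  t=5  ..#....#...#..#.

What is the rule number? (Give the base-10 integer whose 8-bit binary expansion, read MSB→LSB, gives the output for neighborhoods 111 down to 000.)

  nb ###: next=.  (t=0,i=0, bit7=0)
  nb ##.: next=.  (t=0,i=1, bit6=0)
  nb #.#: next=#  (t=0,i=2, bit5=1)
  nb #..: next=.  (t=0,i=13, bit4=0)
  nb .##: next=#  (t=0,i=3, bit3=1)
  nb .#.: next=.  (t=0,i=12, bit2=0)
  nb ..#: next=.  (t=0,i=14, bit1=0)
  nb ...: next=#  (t=1,i=5, bit0=1)
  bits 00101001 = 41

41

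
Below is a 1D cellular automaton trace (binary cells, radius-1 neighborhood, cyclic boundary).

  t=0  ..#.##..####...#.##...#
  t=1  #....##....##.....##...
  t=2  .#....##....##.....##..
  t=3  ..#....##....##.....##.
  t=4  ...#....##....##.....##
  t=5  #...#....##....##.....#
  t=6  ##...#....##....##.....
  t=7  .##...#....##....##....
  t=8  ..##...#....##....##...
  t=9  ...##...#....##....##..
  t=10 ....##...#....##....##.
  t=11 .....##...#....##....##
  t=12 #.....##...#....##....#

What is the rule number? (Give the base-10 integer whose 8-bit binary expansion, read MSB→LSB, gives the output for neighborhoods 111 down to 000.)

  ### -> .   bit 7 = 0  t=0,i=9
  ##. -> #   bit 6 = 1  t=0,i=5
  #.# -> .   bit 5 = 0  t=0,i=3
  #.. -> #   bit 4 = 1  t=0,i=0
  .## -> .   bit 3 = 0  t=0,i=4
  .#. -> .   bit 2 = 0  t=0,i=2
  ..# -> .   bit 1 = 0  t=0,i=1
  ... -> .   bit 0 = 0  t=0,i=13
  bits 01010000 = 80

80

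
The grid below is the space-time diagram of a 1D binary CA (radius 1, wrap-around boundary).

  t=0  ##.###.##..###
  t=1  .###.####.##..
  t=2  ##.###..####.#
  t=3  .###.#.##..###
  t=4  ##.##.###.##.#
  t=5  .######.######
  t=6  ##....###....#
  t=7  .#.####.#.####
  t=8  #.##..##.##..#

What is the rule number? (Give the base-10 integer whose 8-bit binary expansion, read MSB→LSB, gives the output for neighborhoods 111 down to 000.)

107

  nb ###: next=.  (t=0,i=0, bit7=0)
  nb ##.: next=#  (t=0,i=1, bit6=1)
  nb #.#: next=#  (t=0,i=2, bit5=1)
  nb #..: next=.  (t=0,i=9, bit4=0)
  nb .##: next=#  (t=0,i=3, bit3=1)
  nb .#.: next=.  (t=3,i=5, bit2=0)
  nb ..#: next=#  (t=0,i=10, bit1=1)
  nb ...: next=#  (t=1,i=13, bit0=1)
  bits 01101011 = 107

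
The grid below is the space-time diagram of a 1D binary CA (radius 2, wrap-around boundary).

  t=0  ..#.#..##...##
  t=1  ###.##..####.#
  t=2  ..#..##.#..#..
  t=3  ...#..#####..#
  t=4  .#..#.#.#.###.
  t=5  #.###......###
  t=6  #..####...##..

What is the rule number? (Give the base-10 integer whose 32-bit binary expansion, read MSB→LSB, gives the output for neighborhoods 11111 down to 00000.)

3071767208

  #####|#  b31=1 t=3,i=8
  ####.|.  b30=0 t=1,i=1
  ###.#|#  b29=1 t=1,i=2
  ###..|#  b28=1 t=3,i=10
  ##.##|.  b27=0 t=1,i=3
  ##.#.|#  b26=1 t=2,i=7
  ##..#|#  b25=1 t=0,i=0
  ##...|#  b24=1 t=0,i=9
  #.###|.  b23=0 t=1,i=13
  #.##.|.  b22=0 t=1,i=4
  #.#.#|.  b21=0 t=4,i=6
  #.#..|#  b20=1 t=0,i=4
  #..##|.  b19=0 t=0,i=6
  #..#.|#  b18=1 t=0,i=1
  #...#|#  b17=1 t=0,i=10
  #....|#  b16=1 t=2,i=13
  .####|.  b15=0 t=1,i=0
  .###.|#  b14=1 t=4,i=11
  .##.#|#  b13=1 t=2,i=6
  .##..|#  b12=1 t=0,i=8
  .#.##|.  b11=0 t=4,i=9
  .#.#.|.  b10=0 t=0,i=3
  .#..#|#  b9=1 t=0,i=5
  .#...|.  b8=0 t=2,i=12
  ..###|#  b7=1 t=1,i=8
  ..##.|.  b6=0 t=0,i=7
  ..#.#|#  b5=1 t=0,i=2
  ..#..|.  b4=0 t=2,i=2
  ...##|#  b3=1 t=0,i=11
  ...#.|.  b2=0 t=2,i=1
  ....#|.  b1=0 t=2,i=0
  .....|.  b0=0 t=5,i=7
  bits 10110111000101110111001010101000 = 3071767208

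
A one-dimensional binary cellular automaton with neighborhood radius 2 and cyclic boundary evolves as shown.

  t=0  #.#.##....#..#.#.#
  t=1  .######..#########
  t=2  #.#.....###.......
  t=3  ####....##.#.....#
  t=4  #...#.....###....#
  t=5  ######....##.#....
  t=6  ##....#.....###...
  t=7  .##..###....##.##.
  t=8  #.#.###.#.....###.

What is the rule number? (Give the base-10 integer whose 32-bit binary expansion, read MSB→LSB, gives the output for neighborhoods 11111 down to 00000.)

226418612

  ##### -> .   bit 31 = 0  t=1,i=3
  ####. -> .   bit 30 = 0  t=1,i=5
  ###.# -> .   bit 29 = 0  t=1,i=17
  ###.. -> .   bit 28 = 0  t=1,i=6
  ##.## -> #   bit 27 = 1  t=1,i=0
  ##.#. -> #   bit 26 = 1  t=0,i=1
  ##..# -> .   bit 25 = 0  t=1,i=7
  ##... -> #   bit 24 = 1  t=0,i=6
  #.### -> .   bit 23 = 0  t=1,i=1
  #.##. -> #   bit 22 = 1  t=0,i=4
  #.#.# -> #   bit 21 = 1  t=0,i=2
  #.#.. -> #   bit 20 = 1  t=2,i=2
  #..## -> #   bit 19 = 1  t=1,i=8
  #..#. -> #   bit 18 = 1  t=0,i=12
  #...# -> #   bit 17 = 1  t=4,i=2
  #.... -> .   bit 16 = 0  t=0,i=7
  .#### -> #   bit 15 = 1  t=1,i=2
  .###. -> #   bit 14 = 1  t=2,i=9
  .##.# -> .   bit 13 = 0  t=0,i=0
  .##.. -> #   bit 12 = 1  t=0,i=5
  .#.## -> #   bit 11 = 1  t=0,i=3
  .#.#. -> #   bit 10 = 1  t=0,i=14
  .#..# -> #   bit 9 = 1  t=0,i=11
  .#... -> #   bit 8 = 1  t=2,i=3
  ..### -> #   bit 7 = 1  t=1,i=9
  ..##. -> .   bit 6 = 0  t=3,i=8
  ..#.# -> #   bit 5 = 1  t=0,i=13
  ..#.. -> #   bit 4 = 1  t=0,i=10
  ...## -> .   bit 3 = 0  t=2,i=7
  ...#. -> #   bit 2 = 1  t=0,i=9
  ....# -> .   bit 1 = 0  t=0,i=8
  ..... -> .   bit 0 = 0  t=2,i=5
  bits 00001101011111101101111110110100 = 226418612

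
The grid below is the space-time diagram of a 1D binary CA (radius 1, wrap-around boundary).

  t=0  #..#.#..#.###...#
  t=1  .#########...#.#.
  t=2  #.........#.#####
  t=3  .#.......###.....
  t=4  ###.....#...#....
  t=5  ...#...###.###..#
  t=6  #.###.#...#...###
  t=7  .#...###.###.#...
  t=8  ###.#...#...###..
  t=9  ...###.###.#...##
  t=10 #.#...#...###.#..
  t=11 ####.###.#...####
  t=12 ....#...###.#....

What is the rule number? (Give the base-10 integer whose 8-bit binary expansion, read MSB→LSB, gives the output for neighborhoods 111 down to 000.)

54

  ### -> .   bit 7 = 0  t=0,i=11
  ##. -> .   bit 6 = 0  t=0,i=0
  #.# -> #   bit 5 = 1  t=0,i=4
  #.. -> #   bit 4 = 1  t=0,i=1
  .## -> .   bit 3 = 0  t=0,i=10
  .#. -> #   bit 2 = 1  t=0,i=3
  ..# -> #   bit 1 = 1  t=0,i=2
  ... -> .   bit 0 = 0  t=0,i=14
  bits 00110110 = 54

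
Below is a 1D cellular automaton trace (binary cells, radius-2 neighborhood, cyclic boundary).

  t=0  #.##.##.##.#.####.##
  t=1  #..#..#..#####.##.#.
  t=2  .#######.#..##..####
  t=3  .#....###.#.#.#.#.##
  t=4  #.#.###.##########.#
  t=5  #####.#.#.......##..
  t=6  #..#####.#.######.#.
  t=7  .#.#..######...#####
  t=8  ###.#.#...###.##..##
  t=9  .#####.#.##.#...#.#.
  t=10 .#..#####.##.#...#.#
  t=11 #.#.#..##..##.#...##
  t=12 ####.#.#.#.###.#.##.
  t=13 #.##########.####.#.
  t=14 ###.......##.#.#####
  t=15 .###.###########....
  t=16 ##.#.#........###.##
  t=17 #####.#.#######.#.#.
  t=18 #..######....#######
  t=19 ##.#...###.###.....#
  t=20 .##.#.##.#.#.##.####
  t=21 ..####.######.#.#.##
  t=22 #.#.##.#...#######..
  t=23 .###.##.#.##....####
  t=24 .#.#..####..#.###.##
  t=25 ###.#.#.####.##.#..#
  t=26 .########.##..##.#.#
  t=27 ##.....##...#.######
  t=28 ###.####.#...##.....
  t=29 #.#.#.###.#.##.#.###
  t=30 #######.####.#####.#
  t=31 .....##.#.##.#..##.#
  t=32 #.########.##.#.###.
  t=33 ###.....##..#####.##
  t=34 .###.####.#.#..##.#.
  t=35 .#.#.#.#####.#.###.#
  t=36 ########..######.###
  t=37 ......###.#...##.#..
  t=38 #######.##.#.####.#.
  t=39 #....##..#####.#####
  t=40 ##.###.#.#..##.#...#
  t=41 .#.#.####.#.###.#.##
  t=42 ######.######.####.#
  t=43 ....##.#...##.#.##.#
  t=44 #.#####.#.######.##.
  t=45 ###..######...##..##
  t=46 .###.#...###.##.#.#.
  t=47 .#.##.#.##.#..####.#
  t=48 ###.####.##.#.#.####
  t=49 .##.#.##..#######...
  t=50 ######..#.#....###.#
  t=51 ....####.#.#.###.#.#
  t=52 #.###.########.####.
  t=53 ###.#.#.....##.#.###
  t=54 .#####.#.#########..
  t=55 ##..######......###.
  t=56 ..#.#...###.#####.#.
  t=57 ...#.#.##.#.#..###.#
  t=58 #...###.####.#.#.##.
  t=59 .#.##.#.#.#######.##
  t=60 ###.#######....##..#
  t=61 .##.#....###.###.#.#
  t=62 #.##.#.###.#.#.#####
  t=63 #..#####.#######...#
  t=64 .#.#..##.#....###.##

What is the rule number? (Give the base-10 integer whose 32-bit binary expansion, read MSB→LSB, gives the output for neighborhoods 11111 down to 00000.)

2007248859

  [31] ##### => .  t=1,i=11
  [30] ####. => #  t=0,i=15
  [29] ###.# => #  t=0,i=0
  [28] ###.. => #  t=7,i=11
  [27] ##.## => .  t=0,i=1
  [26] ##.#. => #  t=0,i=10
  [25] ##..# => #  t=2,i=14
  [24] ##... => #  t=7,i=12
  [23] #.### => #  t=0,i=13
  [22] #.##. => .  t=0,i=2
  [21] #.#.# => #  t=0,i=11
  [20] #.#.. => .  t=1,i=0
  [19] #..## => .  t=1,i=8
  [18] #..#. => #  t=1,i=2
  [17] #...# => .  t=7,i=13
  [16] #.... => .  t=3,i=3
  [15] .#### => .  t=0,i=14
  [14] .###. => .  t=0,i=19
  [13] .##.# => #  t=0,i=3
  [12] .##.. => .  t=2,i=13
  [11] .#.## => #  t=0,i=12
  [10] .#.#. => #  t=1,i=19
  [9] .#..# => #  t=1,i=1
  [8] .#... => #  t=3,i=2
  [7] ..### => #  t=1,i=9
  [6] ..##. => #  t=2,i=12
  [5] ..#.# => .  t=9,i=16
  [4] ..#.. => #  t=1,i=3
  [3] ...## => #  t=3,i=5
  [2] ...#. => .  t=9,i=15
  [1] ....# => #  t=3,i=4
  [0] ..... => #  t=5,i=11
  bits 01110111101001000010111111011011 = 2007248859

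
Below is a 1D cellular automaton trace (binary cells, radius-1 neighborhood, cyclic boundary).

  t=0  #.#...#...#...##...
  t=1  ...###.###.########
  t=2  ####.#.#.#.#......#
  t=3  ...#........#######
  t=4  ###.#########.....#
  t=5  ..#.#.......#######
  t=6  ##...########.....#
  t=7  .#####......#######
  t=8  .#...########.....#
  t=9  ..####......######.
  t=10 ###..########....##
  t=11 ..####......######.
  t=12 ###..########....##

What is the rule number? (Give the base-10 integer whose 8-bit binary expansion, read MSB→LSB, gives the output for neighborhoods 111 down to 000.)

91

  ###|.  b7=0 t=1,i=4
  ##.|#  b6=1 t=0,i=15
  #.#|.  b5=0 t=0,i=1
  #..|#  b4=1 t=0,i=3
  .##|#  b3=1 t=0,i=14
  .#.|.  b2=0 t=0,i=0
  ..#|#  b1=1 t=0,i=5
  ...|#  b0=1 t=0,i=4
  bits 01011011 = 91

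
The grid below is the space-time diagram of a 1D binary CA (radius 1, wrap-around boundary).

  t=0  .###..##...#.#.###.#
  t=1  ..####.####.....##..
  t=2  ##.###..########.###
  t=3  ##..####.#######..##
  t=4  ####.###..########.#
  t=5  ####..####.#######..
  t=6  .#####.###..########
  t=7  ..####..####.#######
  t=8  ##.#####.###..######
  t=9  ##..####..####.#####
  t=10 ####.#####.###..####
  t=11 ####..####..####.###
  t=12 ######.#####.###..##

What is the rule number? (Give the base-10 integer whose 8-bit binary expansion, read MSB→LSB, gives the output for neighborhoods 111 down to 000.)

211

  [7] ### => #  t=0,i=2
  [6] ##. => #  t=0,i=3
  [5] #.# => .  t=0,i=0
  [4] #.. => #  t=0,i=4
  [3] .## => .  t=0,i=1
  [2] .#. => .  t=0,i=11
  [1] ..# => #  t=0,i=5
  [0] ... => #  t=0,i=9
  bits 11010011 = 211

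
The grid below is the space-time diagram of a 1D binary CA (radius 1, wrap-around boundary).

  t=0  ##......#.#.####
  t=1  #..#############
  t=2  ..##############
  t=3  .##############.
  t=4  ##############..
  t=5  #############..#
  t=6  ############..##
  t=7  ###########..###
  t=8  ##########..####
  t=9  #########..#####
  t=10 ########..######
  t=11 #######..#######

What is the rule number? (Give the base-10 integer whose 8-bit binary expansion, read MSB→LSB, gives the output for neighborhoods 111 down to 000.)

  ###|#  b7=1 t=0,i=0
  ##.|.  b6=0 t=0,i=1
  #.#|#  b5=1 t=0,i=9
  #..|.  b4=0 t=0,i=2
  .##|#  b3=1 t=0,i=12
  .#.|#  b2=1 t=0,i=8
  ..#|#  b1=1 t=0,i=7
  ...|#  b0=1 t=0,i=3
  bits 10101111 = 175

175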